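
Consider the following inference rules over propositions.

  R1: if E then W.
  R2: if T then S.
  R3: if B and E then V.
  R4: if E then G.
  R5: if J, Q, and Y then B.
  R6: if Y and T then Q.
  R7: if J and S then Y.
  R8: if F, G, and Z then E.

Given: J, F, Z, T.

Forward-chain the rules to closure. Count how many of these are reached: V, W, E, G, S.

1

T holds, so S follows (R2).
V would need B and E (R3), but E is never established.
W would need E (R1), but E is never established.
E would need F, G, and Z (R8), but G is never established.
G would need E (R4), but E is never established.
S: reached.
Reached: S — 1 of the 5.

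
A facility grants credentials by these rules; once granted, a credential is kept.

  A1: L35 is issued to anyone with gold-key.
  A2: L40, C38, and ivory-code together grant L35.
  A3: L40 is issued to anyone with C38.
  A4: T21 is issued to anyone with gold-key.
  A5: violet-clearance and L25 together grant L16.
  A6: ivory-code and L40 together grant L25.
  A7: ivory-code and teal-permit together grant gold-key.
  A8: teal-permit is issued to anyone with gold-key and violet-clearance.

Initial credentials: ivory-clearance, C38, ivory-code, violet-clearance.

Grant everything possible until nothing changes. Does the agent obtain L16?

Yes

Holding C38 grants L40 (A3).
Holding ivory-code and L40 grants L25 (A6).
Holding violet-clearance and L25 grants L16 (A5).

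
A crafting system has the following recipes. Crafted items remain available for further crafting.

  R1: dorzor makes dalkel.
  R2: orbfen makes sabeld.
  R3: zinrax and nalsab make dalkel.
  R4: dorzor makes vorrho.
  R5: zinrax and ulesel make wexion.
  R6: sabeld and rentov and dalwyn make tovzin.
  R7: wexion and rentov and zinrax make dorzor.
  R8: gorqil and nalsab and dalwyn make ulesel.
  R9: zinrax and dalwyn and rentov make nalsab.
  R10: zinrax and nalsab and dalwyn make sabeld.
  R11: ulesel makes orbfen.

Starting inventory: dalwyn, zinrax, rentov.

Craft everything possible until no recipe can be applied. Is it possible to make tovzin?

Using R9, zinrax, dalwyn, and rentov make nalsab.
zinrax and nalsab and dalwyn → sabeld (R10).
Using R6, sabeld, rentov, and dalwyn make tovzin.

Yes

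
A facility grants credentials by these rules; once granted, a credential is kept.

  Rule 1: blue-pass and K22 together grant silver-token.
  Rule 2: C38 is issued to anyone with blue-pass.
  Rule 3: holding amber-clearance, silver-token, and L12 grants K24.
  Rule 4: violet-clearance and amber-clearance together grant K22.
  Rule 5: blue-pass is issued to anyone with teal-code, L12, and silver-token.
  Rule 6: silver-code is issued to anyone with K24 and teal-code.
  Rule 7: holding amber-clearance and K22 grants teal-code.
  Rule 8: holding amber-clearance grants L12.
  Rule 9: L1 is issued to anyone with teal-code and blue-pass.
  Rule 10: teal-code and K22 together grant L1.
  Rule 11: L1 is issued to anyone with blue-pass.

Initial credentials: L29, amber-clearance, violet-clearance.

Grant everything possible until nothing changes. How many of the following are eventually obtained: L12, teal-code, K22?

3

Holding amber-clearance grants L12 (Rule 8).
Holding violet-clearance and amber-clearance grants K22 (Rule 4).
Holding amber-clearance and K22 grants teal-code (Rule 7).
L12: reached.
teal-code: reached.
K22: reached.
All 3 are reached.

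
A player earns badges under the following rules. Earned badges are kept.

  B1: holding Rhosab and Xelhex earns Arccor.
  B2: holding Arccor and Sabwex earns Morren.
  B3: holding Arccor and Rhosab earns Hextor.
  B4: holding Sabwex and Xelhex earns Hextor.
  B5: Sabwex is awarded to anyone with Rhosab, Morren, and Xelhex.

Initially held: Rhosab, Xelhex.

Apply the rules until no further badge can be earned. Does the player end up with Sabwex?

Sabwex would need Rhosab, Morren, and Xelhex (B5), but Morren is never earned.

No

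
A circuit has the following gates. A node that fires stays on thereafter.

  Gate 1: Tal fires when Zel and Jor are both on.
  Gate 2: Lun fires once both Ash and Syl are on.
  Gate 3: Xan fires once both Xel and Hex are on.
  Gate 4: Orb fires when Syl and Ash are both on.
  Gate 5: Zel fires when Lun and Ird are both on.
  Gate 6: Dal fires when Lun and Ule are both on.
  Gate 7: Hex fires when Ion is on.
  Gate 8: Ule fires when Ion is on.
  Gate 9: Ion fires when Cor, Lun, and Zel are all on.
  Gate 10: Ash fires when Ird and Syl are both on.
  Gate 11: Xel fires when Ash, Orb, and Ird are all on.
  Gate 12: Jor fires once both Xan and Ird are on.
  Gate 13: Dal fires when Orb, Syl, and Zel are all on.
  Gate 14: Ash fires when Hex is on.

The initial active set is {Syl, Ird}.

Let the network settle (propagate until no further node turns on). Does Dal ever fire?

Ird and Syl are on, so Ash fires (Gate 10).
Ash and Syl are on, so Lun fires (Gate 2).
Gate 4: Syl and Ash on → Orb on.
Gate 5: Lun and Ird on → Zel on.
Gate 13: Orb, Syl, and Zel on → Dal on.

Yes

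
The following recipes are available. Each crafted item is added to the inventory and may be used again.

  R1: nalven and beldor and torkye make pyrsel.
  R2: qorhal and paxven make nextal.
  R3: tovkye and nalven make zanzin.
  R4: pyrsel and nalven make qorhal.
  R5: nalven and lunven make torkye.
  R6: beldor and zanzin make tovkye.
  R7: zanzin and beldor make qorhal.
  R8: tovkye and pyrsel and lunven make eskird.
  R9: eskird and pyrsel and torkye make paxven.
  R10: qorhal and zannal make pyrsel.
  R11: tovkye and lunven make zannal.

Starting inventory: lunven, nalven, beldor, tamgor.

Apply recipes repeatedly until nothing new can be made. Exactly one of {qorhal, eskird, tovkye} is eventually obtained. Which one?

qorhal

Using R5, nalven and lunven make torkye.
Using R1, nalven, beldor, and torkye make pyrsel.
pyrsel and nalven → qorhal (R4).
eskird would need tovkye, pyrsel, and lunven (R8), but tovkye is never obtained. tovkye would need beldor and zanzin (R6), but zanzin is never obtained.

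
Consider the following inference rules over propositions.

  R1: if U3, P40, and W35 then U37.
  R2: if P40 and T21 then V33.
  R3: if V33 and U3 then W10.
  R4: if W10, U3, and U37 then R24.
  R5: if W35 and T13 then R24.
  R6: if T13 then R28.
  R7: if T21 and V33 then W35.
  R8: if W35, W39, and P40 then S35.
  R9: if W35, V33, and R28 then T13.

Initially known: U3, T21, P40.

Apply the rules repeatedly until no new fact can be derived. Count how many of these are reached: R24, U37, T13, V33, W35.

From P40 and T21, R2 gives V33.
From T21 and V33, R7 gives W35.
V33 and U3 hold, so W10 follows (R3).
From U3, P40, and W35, R1 gives U37.
From W10, U3, and U37, R4 gives R24.
R24: reached.
U37: reached.
T13 would need W35, V33, and R28 (R9), but R28 is never established.
V33: reached.
W35: reached.
Reached: R24, U37, V33, and W35 — 4 of the 5.

4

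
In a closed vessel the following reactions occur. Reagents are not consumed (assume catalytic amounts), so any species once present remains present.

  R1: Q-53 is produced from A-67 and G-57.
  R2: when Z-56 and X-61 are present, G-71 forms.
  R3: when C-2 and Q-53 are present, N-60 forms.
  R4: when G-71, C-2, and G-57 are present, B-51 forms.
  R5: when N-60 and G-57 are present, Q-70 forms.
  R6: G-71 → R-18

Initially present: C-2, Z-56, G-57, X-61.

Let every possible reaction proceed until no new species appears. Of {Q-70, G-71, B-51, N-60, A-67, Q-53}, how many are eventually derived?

Z-56 and X-61 present → G-71 forms (R2).
G-71, C-2, and G-57 present → B-51 forms (R4).
Q-70 would need N-60 and G-57 (R5), but N-60 never forms.
G-71: reached.
B-51: reached.
N-60 would need C-2 and Q-53 (R3), but Q-53 never forms.
No rule produces A-67, and it is not given.
Q-53 would need A-67 and G-57 (R1), but A-67 never forms.
Reached: G-71 and B-51 — 2 of the 6.

2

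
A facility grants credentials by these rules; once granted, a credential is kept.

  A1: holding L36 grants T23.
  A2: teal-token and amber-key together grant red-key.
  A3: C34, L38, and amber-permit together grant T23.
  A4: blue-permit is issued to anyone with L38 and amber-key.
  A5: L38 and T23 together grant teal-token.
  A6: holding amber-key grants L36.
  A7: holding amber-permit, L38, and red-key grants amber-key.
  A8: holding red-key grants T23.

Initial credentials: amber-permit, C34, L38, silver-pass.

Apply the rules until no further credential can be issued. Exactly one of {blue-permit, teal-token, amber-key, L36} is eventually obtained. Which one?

teal-token

Holding C34, L38, and amber-permit grants T23 (A3).
Holding L38 and T23 grants teal-token (A5).
blue-permit would need L38 and amber-key (A4), but amber-key is never granted. amber-key would need amber-permit, L38, and red-key (A7), but red-key is never granted. L36 would need amber-key (A6), but amber-key is never granted.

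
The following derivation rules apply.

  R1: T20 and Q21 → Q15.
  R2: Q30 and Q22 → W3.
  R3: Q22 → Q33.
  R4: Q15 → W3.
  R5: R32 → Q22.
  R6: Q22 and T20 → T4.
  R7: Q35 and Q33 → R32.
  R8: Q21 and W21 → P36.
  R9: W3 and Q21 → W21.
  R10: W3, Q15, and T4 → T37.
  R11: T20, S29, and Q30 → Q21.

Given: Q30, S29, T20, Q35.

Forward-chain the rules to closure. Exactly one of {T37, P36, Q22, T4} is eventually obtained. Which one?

P36

From T20, S29, and Q30, R11 gives Q21.
From T20 and Q21, R1 gives Q15.
From Q15, R4 gives W3.
W3 and Q21 hold, so W21 follows (R9).
Q21 and W21 hold, so P36 follows (R8).
T4 would need Q22 and T20 (R6), but Q22 is never established. Q22 would need R32 (R5), but R32 is never established. T37 would need W3, Q15, and T4 (R10), but T4 is never established.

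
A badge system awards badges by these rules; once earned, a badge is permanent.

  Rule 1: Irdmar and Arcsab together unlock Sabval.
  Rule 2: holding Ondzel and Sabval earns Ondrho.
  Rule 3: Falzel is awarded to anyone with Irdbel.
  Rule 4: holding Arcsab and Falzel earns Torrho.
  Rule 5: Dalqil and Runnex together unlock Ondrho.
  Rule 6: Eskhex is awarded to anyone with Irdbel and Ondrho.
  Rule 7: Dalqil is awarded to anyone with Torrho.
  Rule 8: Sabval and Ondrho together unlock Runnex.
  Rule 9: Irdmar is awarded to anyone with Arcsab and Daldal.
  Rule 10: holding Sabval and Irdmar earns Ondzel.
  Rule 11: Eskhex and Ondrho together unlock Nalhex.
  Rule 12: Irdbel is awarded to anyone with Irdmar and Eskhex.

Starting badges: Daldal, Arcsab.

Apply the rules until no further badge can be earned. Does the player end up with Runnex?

With Arcsab and Daldal, Irdmar is earned (Rule 9).
With Irdmar and Arcsab, Sabval is earned (Rule 1).
With Sabval and Irdmar, Ondzel is earned (Rule 10).
With Ondzel and Sabval, Ondrho is earned (Rule 2).
With Sabval and Ondrho, Runnex is earned (Rule 8).

Yes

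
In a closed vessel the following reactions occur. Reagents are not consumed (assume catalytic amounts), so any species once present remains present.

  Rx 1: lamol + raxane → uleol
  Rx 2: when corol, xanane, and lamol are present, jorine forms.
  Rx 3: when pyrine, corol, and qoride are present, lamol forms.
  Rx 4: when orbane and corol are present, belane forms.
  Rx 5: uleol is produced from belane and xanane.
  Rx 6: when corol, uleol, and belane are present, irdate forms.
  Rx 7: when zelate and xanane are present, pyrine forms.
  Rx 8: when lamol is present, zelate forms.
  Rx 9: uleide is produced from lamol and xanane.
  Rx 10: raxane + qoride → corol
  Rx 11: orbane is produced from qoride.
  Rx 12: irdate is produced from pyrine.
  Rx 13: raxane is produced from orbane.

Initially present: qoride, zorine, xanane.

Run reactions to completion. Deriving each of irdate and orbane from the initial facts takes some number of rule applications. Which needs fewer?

orbane

orbane: qoride present → orbane forms (Rx 11). [1 rule application]
irdate: qoride present → orbane forms (Rx 11). orbane present → raxane forms (Rx 13). raxane and qoride present → corol forms (Rx 10). orbane and corol present → belane forms (Rx 4). belane and xanane present → uleol forms (Rx 5). corol, uleol, and belane present → irdate forms (Rx 6). [6 rule applications]
orbane needs fewer.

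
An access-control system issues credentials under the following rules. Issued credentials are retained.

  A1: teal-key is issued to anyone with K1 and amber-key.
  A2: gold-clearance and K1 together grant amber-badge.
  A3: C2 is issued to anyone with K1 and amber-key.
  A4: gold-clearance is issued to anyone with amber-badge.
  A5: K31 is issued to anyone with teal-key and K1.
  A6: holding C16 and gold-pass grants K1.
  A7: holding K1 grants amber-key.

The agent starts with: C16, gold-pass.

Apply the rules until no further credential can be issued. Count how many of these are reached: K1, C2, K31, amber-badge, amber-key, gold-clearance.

4

Holding C16 and gold-pass grants K1 (A6).
Holding K1 grants amber-key (A7).
Holding K1 and amber-key grants C2 (A3).
Holding K1 and amber-key grants teal-key (A1).
Holding teal-key and K1 grants K31 (A5).
K1: reached.
C2: reached.
K31: reached.
amber-badge would need gold-clearance and K1 (A2), but gold-clearance is never granted.
amber-key: reached.
gold-clearance would need amber-badge (A4), but amber-badge is never granted.
Reached: K1, C2, K31, and amber-key — 4 of the 6.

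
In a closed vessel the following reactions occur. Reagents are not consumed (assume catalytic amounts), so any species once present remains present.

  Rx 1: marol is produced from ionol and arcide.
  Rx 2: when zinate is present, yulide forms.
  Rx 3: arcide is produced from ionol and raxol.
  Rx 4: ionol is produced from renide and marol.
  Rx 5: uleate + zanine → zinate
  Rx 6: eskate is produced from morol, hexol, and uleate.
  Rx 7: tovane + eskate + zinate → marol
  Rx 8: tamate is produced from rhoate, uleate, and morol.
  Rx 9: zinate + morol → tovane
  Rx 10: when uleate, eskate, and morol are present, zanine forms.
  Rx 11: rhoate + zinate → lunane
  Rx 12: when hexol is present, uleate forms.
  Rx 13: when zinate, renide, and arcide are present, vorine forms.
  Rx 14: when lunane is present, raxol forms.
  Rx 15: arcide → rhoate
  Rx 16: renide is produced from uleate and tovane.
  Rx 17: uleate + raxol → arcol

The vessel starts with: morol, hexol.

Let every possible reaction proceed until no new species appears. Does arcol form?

No

arcol would need uleate and raxol (Rx 17), but raxol never forms.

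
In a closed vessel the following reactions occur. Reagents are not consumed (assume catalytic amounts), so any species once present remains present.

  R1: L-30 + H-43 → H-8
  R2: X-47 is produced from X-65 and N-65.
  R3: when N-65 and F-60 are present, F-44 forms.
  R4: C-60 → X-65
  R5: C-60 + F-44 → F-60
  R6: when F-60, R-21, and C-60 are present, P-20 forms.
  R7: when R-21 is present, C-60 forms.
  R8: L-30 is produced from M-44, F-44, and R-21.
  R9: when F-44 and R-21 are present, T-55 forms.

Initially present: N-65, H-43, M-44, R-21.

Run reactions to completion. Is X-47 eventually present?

R-21 present → C-60 forms (R7).
C-60 present → X-65 forms (R4).
X-65 and N-65 present → X-47 forms (R2).

Yes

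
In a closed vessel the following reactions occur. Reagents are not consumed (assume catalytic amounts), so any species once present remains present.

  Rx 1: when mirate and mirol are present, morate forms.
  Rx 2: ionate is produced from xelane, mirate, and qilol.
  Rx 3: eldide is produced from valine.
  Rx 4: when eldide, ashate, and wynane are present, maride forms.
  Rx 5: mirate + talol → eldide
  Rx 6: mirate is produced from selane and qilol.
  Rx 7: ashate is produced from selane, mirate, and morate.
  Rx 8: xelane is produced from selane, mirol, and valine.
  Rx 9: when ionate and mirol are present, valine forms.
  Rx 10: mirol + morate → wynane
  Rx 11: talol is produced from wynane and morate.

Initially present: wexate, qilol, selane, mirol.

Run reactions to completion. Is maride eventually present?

selane and qilol present → mirate forms (Rx 6).
mirate and mirol present → morate forms (Rx 1).
selane, mirate, and morate present → ashate forms (Rx 7).
mirol and morate present → wynane forms (Rx 10).
wynane and morate present → talol forms (Rx 11).
mirate and talol present → eldide forms (Rx 5).
eldide, ashate, and wynane present → maride forms (Rx 4).

Yes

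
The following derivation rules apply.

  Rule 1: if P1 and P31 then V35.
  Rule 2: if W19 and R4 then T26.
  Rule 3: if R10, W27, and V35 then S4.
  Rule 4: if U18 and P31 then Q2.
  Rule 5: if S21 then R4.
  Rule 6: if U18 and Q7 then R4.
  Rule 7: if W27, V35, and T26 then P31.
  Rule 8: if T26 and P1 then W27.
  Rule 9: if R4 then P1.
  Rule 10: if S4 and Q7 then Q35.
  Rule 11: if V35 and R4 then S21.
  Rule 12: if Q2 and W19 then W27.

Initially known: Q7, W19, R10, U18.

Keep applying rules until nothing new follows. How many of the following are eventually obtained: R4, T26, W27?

U18 and Q7 hold, so R4 follows (Rule 6).
From W19 and R4, Rule 2 gives T26.
From R4, Rule 9 gives P1.
T26 and P1 hold, so W27 follows (Rule 8).
R4: reached.
T26: reached.
W27: reached.
All 3 are reached.

3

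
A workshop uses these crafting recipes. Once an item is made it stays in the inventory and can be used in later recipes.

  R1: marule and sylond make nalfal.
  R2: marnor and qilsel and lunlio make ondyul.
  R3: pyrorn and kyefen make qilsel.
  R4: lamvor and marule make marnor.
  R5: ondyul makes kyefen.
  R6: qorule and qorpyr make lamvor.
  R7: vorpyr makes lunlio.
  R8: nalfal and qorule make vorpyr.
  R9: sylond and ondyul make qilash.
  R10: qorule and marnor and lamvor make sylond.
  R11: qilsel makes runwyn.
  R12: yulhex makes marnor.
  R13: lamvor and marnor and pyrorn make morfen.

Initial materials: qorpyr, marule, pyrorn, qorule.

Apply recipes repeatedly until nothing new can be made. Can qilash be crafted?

qilash would need sylond and ondyul (R9), but ondyul is never obtained.

No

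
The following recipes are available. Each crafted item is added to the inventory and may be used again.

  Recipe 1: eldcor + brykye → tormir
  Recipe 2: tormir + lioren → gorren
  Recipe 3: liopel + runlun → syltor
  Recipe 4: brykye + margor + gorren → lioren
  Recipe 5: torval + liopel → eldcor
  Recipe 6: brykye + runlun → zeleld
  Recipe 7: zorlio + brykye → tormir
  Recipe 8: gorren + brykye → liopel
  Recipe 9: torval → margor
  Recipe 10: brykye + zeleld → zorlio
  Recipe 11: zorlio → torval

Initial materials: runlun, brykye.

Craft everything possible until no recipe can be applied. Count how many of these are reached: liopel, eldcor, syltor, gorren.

liopel would need gorren and brykye (Recipe 8), but gorren is never obtained.
eldcor would need torval and liopel (Recipe 5), but liopel is never obtained.
syltor would need liopel and runlun (Recipe 3), but liopel is never obtained.
gorren would need tormir and lioren (Recipe 2), but lioren is never obtained.
None of the 4 are reached.

0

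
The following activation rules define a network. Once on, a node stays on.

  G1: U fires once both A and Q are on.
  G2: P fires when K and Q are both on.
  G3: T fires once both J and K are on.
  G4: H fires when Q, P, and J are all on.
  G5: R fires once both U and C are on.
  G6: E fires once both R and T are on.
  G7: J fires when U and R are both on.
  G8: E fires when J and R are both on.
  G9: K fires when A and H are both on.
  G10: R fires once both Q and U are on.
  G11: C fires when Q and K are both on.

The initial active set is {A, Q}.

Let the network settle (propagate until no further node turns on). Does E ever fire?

A and Q are on, so U fires (G1).
G10: Q and U on → R on.
U and R are on, so J fires (G7).
G8: J and R on → E on.

Yes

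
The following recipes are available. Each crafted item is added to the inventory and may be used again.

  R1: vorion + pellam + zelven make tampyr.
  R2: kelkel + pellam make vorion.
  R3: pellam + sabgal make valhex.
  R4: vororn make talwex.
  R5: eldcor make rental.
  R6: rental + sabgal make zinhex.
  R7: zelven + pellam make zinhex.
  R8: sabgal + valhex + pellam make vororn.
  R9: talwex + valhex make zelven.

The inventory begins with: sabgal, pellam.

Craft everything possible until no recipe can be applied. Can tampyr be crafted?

tampyr would need vorion, pellam, and zelven (R1), but vorion is never obtained.

No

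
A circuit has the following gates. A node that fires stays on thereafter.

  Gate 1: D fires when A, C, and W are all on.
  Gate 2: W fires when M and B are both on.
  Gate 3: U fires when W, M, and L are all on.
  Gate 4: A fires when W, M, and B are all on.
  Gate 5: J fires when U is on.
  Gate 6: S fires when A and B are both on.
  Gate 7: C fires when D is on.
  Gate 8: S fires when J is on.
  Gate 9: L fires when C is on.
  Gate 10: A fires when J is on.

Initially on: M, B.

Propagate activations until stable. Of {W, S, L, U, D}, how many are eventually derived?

M and B are on, so W fires (Gate 2).
W, M, and B are on, so A fires (Gate 4).
A and B are on, so S fires (Gate 6).
W: reached.
S: reached.
L would need C (Gate 9), but C never turns on.
U would need W, M, and L (Gate 3), but L never turns on.
D would need A, C, and W (Gate 1), but C never turns on.
Reached: W and S — 2 of the 5.

2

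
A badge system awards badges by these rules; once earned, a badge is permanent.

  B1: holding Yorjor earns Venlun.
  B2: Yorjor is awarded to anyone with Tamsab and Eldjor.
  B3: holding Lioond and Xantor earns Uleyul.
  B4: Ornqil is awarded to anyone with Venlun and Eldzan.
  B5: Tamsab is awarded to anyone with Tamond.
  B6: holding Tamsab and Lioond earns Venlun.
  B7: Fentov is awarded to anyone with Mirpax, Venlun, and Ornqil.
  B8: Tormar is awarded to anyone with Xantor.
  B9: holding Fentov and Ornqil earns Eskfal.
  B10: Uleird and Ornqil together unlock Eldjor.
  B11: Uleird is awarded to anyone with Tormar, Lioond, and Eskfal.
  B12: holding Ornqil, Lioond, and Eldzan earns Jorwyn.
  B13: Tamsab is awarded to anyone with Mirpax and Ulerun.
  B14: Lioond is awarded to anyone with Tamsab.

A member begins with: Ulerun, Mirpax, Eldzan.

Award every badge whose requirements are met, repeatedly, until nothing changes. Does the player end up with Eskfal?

Yes

With Mirpax and Ulerun, Tamsab is earned (B13).
With Tamsab, Lioond is earned (B14).
With Tamsab and Lioond, Venlun is earned (B6).
With Venlun and Eldzan, Ornqil is earned (B4).
With Mirpax, Venlun, and Ornqil, Fentov is earned (B7).
With Fentov and Ornqil, Eskfal is earned (B9).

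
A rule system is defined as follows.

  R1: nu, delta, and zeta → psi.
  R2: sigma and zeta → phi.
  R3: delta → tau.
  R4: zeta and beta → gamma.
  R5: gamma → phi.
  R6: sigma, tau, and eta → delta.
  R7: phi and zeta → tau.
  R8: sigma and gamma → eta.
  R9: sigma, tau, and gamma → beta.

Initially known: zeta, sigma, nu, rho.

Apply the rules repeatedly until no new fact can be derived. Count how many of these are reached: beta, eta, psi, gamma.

0

beta would need sigma, tau, and gamma (R9), but gamma is never established.
eta would need sigma and gamma (R8), but gamma is never established.
psi would need nu, delta, and zeta (R1), but delta is never established.
gamma would need zeta and beta (R4), but beta is never established.
None of the 4 are reached.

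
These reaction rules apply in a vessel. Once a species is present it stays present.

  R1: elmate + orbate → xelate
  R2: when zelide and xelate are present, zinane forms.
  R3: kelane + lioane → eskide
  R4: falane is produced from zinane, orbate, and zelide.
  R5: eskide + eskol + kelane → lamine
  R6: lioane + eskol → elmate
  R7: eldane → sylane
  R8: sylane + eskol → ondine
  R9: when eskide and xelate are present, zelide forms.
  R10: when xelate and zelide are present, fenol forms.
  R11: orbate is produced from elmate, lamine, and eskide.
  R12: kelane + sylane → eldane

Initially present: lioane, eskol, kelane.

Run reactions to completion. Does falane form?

lioane and eskol present → elmate forms (R6).
kelane and lioane present → eskide forms (R3).
eskide, eskol, and kelane present → lamine forms (R5).
elmate, lamine, and eskide present → orbate forms (R11).
elmate and orbate present → xelate forms (R1).
eskide and xelate present → zelide forms (R9).
zelide and xelate present → zinane forms (R2).
zinane, orbate, and zelide present → falane forms (R4).

Yes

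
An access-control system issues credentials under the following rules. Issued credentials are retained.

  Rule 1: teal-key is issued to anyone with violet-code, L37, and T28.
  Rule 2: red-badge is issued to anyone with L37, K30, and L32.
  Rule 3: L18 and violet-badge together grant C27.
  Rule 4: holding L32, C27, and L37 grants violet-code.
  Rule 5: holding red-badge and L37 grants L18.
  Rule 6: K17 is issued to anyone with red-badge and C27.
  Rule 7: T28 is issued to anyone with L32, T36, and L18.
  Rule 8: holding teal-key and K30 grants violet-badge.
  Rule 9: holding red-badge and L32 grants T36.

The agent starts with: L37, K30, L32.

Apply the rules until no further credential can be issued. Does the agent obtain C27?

C27 would need L18 and violet-badge (Rule 3), but violet-badge is never granted.

No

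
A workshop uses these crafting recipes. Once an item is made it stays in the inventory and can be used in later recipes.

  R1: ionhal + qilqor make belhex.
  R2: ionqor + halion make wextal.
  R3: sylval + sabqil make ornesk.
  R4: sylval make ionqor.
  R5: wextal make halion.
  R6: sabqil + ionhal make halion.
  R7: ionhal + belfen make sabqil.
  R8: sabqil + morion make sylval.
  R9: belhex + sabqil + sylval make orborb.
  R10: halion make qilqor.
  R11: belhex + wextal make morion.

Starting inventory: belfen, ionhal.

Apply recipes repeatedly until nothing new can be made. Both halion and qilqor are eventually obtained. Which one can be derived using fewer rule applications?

halion

halion: Using R7, ionhal and belfen make sabqil. sabqil + ionhal → halion (R6). [2 rule applications]
qilqor: ionhal + belfen → sabqil (R7). Using R6, sabqil and ionhal make halion. halion → qilqor (R10). [3 rule applications]
halion needs fewer.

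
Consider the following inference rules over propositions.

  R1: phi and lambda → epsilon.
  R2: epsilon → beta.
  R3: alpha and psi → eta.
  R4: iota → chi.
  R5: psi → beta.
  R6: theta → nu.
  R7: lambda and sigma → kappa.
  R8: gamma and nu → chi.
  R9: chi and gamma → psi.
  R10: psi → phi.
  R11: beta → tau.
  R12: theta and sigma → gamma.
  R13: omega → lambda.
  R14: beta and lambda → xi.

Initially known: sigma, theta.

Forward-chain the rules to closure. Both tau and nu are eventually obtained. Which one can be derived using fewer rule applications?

nu

nu: theta holds, so nu follows (R6). [1 rule application]
tau: theta and sigma hold, so gamma follows (R12). From theta, R6 gives nu. gamma and nu hold, so chi follows (R8). From chi and gamma, R9 gives psi. From psi, R5 gives beta. From beta, R11 gives tau. [6 rule applications]
nu needs fewer.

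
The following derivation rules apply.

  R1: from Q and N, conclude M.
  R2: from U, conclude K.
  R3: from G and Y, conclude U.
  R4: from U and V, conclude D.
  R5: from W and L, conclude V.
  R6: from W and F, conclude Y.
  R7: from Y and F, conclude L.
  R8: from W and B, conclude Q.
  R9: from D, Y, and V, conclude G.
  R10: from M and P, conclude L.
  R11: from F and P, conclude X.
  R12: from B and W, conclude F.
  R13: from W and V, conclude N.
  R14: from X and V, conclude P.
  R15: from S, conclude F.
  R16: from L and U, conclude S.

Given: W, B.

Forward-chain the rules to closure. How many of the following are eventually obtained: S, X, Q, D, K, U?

1

From W and B, R8 gives Q.
S would need L and U (R16), but U is never established.
X would need F and P (R11), but P is never established.
Q: reached.
D would need U and V (R4), but U is never established.
K would need U (R2), but U is never established.
U would need G and Y (R3), but G is never established.
Reached: Q — 1 of the 6.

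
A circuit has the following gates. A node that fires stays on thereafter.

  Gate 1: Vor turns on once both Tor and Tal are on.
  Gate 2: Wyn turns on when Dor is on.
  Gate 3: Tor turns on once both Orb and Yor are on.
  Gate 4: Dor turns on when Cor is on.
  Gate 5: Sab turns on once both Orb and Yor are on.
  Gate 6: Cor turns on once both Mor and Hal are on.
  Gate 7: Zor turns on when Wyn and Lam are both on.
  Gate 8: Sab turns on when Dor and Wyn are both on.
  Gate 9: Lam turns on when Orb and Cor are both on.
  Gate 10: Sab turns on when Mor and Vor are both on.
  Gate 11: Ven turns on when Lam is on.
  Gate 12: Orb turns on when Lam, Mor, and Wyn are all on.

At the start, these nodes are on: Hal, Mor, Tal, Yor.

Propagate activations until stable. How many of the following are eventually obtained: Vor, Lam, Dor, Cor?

Mor and Hal are on, so Cor turns on (Gate 6).
Gate 4: Cor on → Dor on.
Vor would need Tor and Tal (Gate 1), but Tor never turns on.
Lam would need Orb and Cor (Gate 9), but Orb never turns on.
Dor: reached.
Cor: reached.
Reached: Dor and Cor — 2 of the 4.

2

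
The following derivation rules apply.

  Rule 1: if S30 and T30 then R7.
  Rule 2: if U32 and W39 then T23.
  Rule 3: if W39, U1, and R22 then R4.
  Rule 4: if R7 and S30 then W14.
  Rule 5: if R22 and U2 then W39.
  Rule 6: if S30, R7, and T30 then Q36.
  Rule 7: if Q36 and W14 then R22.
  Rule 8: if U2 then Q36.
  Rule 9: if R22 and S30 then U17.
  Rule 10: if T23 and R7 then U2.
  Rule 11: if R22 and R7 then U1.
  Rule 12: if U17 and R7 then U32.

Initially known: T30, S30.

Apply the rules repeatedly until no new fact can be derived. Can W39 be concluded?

No

W39 would need R22 and U2 (Rule 5), but U2 is never established.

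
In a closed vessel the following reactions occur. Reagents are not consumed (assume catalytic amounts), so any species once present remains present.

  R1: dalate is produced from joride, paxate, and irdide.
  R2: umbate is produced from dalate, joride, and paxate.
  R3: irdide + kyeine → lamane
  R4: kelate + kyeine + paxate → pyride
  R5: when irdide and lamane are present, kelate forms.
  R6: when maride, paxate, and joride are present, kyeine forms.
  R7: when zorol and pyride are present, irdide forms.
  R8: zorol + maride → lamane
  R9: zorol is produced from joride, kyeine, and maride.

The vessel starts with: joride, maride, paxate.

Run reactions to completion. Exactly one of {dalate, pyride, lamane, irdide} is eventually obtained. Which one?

lamane

maride, paxate, and joride present → kyeine forms (R6).
joride, kyeine, and maride present → zorol forms (R9).
zorol and maride present → lamane forms (R8).
dalate would need joride, paxate, and irdide (R1), but irdide never forms. irdide would need zorol and pyride (R7), but pyride never forms. pyride would need kelate, kyeine, and paxate (R4), but kelate never forms.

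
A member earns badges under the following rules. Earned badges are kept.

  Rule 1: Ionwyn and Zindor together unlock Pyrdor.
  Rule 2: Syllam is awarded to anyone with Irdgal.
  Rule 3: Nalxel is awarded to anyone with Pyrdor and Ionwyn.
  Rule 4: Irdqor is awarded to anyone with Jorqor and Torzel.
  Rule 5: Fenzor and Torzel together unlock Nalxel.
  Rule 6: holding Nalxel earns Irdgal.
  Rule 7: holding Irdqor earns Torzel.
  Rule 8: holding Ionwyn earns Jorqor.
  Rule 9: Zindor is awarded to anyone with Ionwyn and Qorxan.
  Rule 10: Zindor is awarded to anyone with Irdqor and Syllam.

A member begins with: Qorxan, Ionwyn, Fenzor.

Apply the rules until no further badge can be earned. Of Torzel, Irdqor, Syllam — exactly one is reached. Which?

Syllam

With Ionwyn and Qorxan, Zindor is earned (Rule 9).
With Ionwyn and Zindor, Pyrdor is earned (Rule 1).
With Pyrdor and Ionwyn, Nalxel is earned (Rule 3).
With Nalxel, Irdgal is earned (Rule 6).
With Irdgal, Syllam is earned (Rule 2).
Irdqor would need Jorqor and Torzel (Rule 4), but Torzel is never earned. Torzel would need Irdqor (Rule 7), but Irdqor is never earned.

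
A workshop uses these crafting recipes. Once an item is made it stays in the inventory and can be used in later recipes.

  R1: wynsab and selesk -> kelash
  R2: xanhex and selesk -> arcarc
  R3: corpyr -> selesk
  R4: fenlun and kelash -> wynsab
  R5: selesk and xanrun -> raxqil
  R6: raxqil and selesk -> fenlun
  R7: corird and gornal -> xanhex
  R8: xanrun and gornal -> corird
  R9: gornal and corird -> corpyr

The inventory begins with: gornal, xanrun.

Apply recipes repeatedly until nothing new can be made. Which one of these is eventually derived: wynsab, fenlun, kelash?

Using R8, xanrun and gornal make corird.
Using R9, gornal and corird make corpyr.
Using R3, corpyr makes selesk.
selesk and xanrun -> raxqil (R5).
raxqil and selesk -> fenlun (R6).
kelash would need wynsab and selesk (R1), but wynsab is never obtained. wynsab would need fenlun and kelash (R4), but kelash is never obtained.

fenlun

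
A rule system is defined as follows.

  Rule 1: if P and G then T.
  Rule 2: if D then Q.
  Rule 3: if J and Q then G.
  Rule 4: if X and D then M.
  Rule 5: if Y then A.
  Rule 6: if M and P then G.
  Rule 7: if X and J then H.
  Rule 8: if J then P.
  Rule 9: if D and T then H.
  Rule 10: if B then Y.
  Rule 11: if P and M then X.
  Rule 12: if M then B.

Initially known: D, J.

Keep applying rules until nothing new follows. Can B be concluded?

B would need M (Rule 12), but M is never established.

No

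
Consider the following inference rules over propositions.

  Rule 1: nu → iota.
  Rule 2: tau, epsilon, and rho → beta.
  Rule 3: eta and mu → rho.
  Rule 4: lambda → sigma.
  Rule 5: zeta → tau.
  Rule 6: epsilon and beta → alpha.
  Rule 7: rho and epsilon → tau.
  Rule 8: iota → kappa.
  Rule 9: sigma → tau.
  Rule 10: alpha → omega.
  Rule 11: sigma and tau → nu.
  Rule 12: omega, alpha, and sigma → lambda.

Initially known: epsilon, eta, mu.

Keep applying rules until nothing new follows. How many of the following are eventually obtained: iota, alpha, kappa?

1

From eta and mu, Rule 3 gives rho.
rho and epsilon hold, so tau follows (Rule 7).
From tau, epsilon, and rho, Rule 2 gives beta.
From epsilon and beta, Rule 6 gives alpha.
iota would need nu (Rule 1), but nu is never established.
alpha: reached.
kappa would need iota (Rule 8), but iota is never established.
Reached: alpha — 1 of the 3.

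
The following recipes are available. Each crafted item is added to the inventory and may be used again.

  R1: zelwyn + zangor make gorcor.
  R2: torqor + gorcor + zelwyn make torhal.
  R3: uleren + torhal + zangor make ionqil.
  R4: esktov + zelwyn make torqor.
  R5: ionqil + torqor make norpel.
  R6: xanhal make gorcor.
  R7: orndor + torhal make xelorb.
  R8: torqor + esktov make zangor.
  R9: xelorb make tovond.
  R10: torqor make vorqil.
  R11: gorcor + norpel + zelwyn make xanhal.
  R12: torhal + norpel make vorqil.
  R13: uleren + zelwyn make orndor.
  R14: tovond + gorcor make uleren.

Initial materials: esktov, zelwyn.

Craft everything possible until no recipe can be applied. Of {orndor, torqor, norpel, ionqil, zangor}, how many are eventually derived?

esktov + zelwyn → torqor (R4).
torqor + esktov → zangor (R8).
orndor would need uleren and zelwyn (R13), but uleren is never obtained.
torqor: reached.
norpel would need ionqil and torqor (R5), but ionqil is never obtained.
ionqil would need uleren, torhal, and zangor (R3), but uleren is never obtained.
zangor: reached.
Reached: torqor and zangor — 2 of the 5.

2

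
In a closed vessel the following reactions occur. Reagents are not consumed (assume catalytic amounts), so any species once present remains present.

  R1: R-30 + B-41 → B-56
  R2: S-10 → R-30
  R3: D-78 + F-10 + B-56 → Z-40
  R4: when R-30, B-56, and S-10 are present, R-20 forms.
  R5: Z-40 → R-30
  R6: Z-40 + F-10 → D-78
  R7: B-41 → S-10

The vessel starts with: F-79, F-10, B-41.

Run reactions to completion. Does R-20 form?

B-41 present → S-10 forms (R7).
S-10 present → R-30 forms (R2).
R-30 and B-41 present → B-56 forms (R1).
R-30, B-56, and S-10 present → R-20 forms (R4).

Yes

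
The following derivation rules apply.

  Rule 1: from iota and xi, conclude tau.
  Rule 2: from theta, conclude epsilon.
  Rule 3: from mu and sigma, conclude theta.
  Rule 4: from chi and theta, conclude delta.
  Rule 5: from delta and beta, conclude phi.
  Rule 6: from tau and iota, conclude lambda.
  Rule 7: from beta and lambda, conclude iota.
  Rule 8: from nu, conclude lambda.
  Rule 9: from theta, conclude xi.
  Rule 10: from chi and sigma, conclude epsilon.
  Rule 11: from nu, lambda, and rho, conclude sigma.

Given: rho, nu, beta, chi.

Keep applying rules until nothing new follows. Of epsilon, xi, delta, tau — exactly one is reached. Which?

epsilon

nu holds, so lambda follows (Rule 8).
From nu, lambda, and rho, Rule 11 gives sigma.
From chi and sigma, Rule 10 gives epsilon.
tau would need iota and xi (Rule 1), but xi is never established. delta would need chi and theta (Rule 4), but theta is never established. xi would need theta (Rule 9), but theta is never established.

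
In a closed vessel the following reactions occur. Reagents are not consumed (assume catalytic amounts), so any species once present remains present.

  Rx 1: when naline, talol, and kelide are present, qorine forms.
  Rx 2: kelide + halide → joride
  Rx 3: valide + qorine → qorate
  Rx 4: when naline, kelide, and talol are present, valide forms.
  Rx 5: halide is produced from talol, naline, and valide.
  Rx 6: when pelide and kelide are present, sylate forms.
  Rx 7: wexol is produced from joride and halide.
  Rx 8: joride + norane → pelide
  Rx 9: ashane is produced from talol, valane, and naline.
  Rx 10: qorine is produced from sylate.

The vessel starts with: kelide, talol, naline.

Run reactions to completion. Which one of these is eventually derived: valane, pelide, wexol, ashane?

naline, kelide, and talol present → valide forms (Rx 4).
talol, naline, and valide present → halide forms (Rx 5).
kelide and halide present → joride forms (Rx 2).
joride and halide present → wexol forms (Rx 7).
ashane would need talol, valane, and naline (Rx 9), but valane never forms. pelide would need joride and norane (Rx 8), but norane never forms. No rule produces valane, and it is not given.

wexol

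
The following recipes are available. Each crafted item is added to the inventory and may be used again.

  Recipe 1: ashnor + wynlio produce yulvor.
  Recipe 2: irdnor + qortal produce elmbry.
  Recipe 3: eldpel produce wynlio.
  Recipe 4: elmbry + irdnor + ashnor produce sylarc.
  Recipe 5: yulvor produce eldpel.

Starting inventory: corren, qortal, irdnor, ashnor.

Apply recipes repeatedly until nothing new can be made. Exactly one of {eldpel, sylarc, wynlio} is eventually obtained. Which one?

sylarc

Using Recipe 2, irdnor and qortal make elmbry.
Using Recipe 4, elmbry, irdnor, and ashnor make sylarc.
eldpel would need yulvor (Recipe 5), but yulvor is never obtained. wynlio would need eldpel (Recipe 3), but eldpel is never obtained.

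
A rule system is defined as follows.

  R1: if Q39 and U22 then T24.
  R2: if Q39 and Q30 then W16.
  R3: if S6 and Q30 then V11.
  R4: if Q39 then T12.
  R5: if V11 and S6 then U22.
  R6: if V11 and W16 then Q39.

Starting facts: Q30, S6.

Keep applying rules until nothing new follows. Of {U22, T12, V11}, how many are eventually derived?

2

From S6 and Q30, R3 gives V11.
V11 and S6 hold, so U22 follows (R5).
U22: reached.
T12 would need Q39 (R4), but Q39 is never established.
V11: reached.
Reached: U22 and V11 — 2 of the 3.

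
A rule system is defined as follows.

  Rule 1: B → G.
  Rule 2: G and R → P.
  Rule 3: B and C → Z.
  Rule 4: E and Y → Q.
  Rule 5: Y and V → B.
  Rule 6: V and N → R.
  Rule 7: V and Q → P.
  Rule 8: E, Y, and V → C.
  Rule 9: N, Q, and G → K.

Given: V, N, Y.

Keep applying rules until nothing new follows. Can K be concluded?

No

K would need N, Q, and G (Rule 9), but Q is never established.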